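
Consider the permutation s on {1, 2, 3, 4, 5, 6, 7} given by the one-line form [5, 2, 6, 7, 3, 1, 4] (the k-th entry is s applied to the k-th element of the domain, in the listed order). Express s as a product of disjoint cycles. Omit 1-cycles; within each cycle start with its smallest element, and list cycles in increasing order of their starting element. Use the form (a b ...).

(1 5 3 6)(4 7)

From 1: 1 → 5 → 3 → 6 → 1, closing the cycle (1 5 3 6).
Repeating from the next unused element and collecting all non-trivial cycles gives (1 5 3 6)(4 7).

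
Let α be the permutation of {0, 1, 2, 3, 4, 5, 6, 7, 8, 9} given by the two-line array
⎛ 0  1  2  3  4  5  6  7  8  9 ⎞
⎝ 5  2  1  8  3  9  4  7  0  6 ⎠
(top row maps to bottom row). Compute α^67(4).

Tracing 4 → 3 → … returns to 4 after 7 steps, so 4 lies in a 7-cycle (0, 5, 9, 6, 4, 3, 8).
Powers repeat with period 7 on this cycle, and 67 mod 7 = 4, so α^67(4) = α^4(4).
Advancing 4 steps from 4: 4 → 3 → 8 → 0 → 5.

5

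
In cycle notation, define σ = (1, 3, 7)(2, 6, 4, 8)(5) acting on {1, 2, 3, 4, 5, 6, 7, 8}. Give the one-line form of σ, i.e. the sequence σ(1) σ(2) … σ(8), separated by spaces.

Each element maps to the next entry in its cycle (wrapping to the front): 1↦3, 2↦6, 3↦7, 4↦8, 5↦5, 6↦4, 7↦1, 8↦2.
So the one-line form is 3 6 7 8 5 4 1 2.

3 6 7 8 5 4 1 2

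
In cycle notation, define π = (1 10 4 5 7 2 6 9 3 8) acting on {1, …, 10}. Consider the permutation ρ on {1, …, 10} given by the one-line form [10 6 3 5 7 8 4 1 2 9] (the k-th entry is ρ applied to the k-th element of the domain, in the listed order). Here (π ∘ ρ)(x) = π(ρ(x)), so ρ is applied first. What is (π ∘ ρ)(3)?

8

ρ(3) = 3, then π(3) = 8; composing gives (π ∘ ρ)(3) = 8.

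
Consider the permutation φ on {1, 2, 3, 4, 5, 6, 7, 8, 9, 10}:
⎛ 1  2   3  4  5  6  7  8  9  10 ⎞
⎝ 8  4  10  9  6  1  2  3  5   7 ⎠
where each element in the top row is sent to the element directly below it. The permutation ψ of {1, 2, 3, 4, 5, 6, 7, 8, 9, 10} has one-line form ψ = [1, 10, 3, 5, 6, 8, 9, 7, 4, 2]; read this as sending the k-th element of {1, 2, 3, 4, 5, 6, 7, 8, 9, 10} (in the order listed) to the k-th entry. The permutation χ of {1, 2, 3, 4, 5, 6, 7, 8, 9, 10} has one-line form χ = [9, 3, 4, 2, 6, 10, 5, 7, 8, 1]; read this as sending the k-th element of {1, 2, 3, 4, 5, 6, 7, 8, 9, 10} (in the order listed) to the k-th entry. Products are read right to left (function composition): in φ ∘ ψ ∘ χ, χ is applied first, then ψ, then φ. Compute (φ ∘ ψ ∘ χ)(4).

Apply the permutations in order: χ(4) = 2, then ψ(2) = 10, then φ(10) = 7. So (φ ∘ ψ ∘ χ)(4) = 7.

7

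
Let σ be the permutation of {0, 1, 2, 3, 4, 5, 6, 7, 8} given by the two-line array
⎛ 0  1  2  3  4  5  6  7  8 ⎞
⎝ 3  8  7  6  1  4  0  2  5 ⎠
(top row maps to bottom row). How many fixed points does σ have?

No element satisfies σ(x) = x, so there are 0 fixed points.

0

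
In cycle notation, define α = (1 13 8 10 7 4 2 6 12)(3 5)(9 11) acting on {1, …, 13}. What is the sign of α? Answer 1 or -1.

The cycle lengths are 9, 2, 2.
A cycle of length ℓ contributes ℓ−1 transpositions, so α is a product of 8 + 1 + 1 = 10 transpositions — even.

1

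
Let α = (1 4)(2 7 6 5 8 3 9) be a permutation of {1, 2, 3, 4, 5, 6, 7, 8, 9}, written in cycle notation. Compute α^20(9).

3

9 lies in the 7-cycle (2 7 6 5 8 3 9).
On a 7-cycle, α^7 is the identity, so α^20 = α^6 there (20 ≡ 6 mod 7).
Advancing 6 steps from 9: 9 → 2 → 7 → 6 → 5 → 8 → 3.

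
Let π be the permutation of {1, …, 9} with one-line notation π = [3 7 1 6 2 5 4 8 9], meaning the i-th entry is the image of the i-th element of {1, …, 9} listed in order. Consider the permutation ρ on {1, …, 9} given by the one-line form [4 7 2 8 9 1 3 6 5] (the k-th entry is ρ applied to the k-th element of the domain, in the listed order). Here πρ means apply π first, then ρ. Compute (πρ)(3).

4

First apply π: π(3) = 1, then ρ(1) = 4. Thus (πρ)(3) = 4.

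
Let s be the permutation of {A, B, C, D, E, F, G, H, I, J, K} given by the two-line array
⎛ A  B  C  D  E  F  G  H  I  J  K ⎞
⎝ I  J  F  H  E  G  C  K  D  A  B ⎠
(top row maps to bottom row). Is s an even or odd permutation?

In disjoint-cycle form the cycle lengths are 7, 3, 1.
A cycle of length ℓ contributes ℓ−1 transpositions, so s is a product of 6 + 2 = 8 transpositions — even.

even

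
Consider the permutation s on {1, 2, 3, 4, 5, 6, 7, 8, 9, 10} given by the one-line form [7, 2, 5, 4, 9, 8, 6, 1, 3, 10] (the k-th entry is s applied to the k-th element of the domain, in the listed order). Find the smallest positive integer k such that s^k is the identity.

12

Writing s as disjoint cycles, the cycle lengths are 4, 3, 1, 1, 1.
Since disjoint cycles commute, ord(s) = lcm(4, 3) = 12.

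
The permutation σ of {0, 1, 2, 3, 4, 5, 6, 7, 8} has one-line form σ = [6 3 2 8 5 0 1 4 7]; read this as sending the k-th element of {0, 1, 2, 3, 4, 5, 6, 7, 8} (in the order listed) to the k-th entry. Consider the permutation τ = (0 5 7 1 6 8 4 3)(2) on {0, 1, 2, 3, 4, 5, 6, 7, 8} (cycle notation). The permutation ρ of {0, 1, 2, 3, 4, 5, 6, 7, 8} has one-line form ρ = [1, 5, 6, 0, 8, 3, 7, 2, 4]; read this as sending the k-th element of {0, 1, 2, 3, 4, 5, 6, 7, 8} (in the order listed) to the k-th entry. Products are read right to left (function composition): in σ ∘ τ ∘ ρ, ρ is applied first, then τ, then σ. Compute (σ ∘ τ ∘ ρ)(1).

(σ ∘ τ ∘ ρ)(1) = σ(τ(ρ(1))). ρ(1) = 5, then τ(5) = 7, then σ(7) = 4, so the result is 4.

4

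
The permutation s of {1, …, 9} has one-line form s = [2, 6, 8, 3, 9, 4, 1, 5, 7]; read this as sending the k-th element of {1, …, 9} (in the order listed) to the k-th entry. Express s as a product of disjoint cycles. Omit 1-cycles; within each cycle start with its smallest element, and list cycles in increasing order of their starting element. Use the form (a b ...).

Start at 1 and follow images: 1 → 2 → 6 → 4 → 3 → 8 → 5 → 9 → 7 → 1, giving the cycle (1 2 6 4 3 8 5 9 7).
Repeating from the next unused element and collecting all non-trivial cycles gives (1 2 6 4 3 8 5 9 7).

(1 2 6 4 3 8 5 9 7)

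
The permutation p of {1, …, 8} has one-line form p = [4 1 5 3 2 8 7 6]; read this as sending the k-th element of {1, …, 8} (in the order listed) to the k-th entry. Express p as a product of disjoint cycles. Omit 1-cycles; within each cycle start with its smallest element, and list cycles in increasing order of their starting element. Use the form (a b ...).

Iterating p from 1 gives 1 → 4 → 3 → 5 → 2 → 1; that is the 5-cycle (1 4 3 5 2).
Continuing from each remaining unvisited element yields (1 4 3 5 2)(6 8).

(1 4 3 5 2)(6 8)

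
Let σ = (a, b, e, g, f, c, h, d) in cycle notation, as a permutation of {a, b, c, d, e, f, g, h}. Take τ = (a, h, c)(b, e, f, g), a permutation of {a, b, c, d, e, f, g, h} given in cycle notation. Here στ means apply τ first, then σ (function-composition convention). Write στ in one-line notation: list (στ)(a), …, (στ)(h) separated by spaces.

For each element, apply τ then σ: a → h → d; b → e → g; c → a → b; d → d → a; e → f → c; f → g → f; g → b → e; h → c → h.
So στ in one-line form is d g b a c f e h.

d g b a c f e h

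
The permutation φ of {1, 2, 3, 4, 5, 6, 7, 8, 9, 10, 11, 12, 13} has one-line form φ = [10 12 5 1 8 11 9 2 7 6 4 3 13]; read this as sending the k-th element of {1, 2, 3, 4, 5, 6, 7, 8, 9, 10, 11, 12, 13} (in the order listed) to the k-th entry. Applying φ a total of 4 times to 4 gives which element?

11

Tracing 4 → 1 → … returns to 4 after 5 steps, so 4 lies in a 5-cycle (1, 10, 6, 11, 4).
Stepping 4 places around the cycle: 4 → 1 → 10 → 6 → 11.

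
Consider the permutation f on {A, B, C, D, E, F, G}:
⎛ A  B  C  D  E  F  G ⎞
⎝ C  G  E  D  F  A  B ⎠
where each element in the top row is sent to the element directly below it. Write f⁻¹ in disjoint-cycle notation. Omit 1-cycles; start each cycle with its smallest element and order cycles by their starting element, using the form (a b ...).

First write f in disjoint cycles: (A C E F)(B G).
Reversing each cycle (and rotating so the smallest element leads) gives f⁻¹ = (A F E C)(B G).

(A F E C)(B G)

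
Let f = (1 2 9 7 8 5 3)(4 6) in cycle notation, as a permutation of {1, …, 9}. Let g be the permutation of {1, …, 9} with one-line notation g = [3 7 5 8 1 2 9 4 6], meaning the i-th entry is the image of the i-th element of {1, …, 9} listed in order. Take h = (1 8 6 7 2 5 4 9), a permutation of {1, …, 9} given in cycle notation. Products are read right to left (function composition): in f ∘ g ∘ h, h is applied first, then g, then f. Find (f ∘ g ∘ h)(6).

Apply the permutations in order: h(6) = 7, then g(7) = 9, then f(9) = 7. So (f ∘ g ∘ h)(6) = 7.

7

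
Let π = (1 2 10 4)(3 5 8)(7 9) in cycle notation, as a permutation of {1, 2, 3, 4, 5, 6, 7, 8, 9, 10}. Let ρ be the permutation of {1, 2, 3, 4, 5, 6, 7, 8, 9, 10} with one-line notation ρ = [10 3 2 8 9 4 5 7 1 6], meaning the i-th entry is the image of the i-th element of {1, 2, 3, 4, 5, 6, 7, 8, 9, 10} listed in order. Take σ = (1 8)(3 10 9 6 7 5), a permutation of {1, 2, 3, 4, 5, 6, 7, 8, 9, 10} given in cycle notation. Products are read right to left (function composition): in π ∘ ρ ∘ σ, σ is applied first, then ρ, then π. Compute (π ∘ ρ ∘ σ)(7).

Apply the permutations in order: σ(7) = 5, then ρ(5) = 9, then π(9) = 7. So (π ∘ ρ ∘ σ)(7) = 7.

7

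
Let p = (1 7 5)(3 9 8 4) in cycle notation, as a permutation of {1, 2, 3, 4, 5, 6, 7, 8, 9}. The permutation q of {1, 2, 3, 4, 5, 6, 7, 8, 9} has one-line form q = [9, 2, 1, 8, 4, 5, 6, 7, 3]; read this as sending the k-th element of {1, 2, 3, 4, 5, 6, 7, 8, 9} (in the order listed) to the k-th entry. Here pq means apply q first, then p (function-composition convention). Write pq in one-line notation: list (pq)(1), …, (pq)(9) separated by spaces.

8 2 7 4 3 1 6 5 9

(pq)(x) = p(q(x)). Computing each image: p(q(1)) = p(9) = 8, p(q(2)) = p(2) = 2, p(q(3)) = p(1) = 7, p(q(4)) = p(8) = 4, p(q(5)) = p(4) = 3, p(q(6)) = p(5) = 1, p(q(7)) = p(6) = 6, p(q(8)) = p(7) = 5, p(q(9)) = p(3) = 9.
Hence pq = [8 2 7 4 3 1 6 5 9].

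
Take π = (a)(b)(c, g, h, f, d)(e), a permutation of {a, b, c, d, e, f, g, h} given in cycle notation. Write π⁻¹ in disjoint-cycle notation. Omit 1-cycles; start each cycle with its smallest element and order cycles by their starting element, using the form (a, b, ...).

(c, d, f, h, g)

Inverting a permutation written in cycle notation just reverses the order within every cycle.
After reversing and putting each cycle's least element first, π⁻¹ = (c, d, f, h, g).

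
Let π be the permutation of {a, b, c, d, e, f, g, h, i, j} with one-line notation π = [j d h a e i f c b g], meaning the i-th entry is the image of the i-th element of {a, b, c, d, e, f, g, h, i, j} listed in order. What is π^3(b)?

Tracing b → d → … returns to b after 7 steps, so b lies in a 7-cycle (a, j, g, f, i, b, d).
Advancing 3 steps from b: b → d → a → j.

j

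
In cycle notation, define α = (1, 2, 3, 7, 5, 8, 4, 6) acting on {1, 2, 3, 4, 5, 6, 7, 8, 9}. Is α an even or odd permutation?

The cycle lengths are 8, 1.
A cycle of length ℓ contributes ℓ−1 transpositions, so α is a product of 7 transpositions — odd.

odd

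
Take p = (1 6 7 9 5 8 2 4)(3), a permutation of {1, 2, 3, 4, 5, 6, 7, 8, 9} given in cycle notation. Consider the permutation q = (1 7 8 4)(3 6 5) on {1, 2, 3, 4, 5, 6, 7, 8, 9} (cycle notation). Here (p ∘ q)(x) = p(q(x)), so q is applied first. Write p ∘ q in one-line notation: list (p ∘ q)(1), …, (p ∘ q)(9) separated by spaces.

For each element, apply q then p: 1 → 7 → 9; 2 → 2 → 4; 3 → 6 → 7; 4 → 1 → 6; 5 → 3 → 3; 6 → 5 → 8; 7 → 8 → 2; 8 → 4 → 1; 9 → 9 → 5.
Collecting the images, p ∘ q = [9 4 7 6 3 8 2 1 5].

9 4 7 6 3 8 2 1 5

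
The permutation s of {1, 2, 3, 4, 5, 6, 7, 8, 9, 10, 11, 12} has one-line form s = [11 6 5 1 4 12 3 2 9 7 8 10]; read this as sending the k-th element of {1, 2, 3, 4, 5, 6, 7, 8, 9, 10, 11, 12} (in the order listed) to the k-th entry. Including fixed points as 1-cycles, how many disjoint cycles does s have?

The cycle decomposition is (1 11 8 2 6 12 10 7 3 5 4)(9), which has 2 cycles (counting 1-cycles).

2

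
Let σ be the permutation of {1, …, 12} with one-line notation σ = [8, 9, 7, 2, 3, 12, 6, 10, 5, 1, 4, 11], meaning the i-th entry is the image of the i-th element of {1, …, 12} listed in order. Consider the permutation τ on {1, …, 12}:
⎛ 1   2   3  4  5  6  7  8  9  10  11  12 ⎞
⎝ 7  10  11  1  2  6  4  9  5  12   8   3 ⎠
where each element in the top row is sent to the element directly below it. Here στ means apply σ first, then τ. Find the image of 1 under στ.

σ(1) = 8, then τ(8) = 9; composing gives (στ)(1) = 9.

9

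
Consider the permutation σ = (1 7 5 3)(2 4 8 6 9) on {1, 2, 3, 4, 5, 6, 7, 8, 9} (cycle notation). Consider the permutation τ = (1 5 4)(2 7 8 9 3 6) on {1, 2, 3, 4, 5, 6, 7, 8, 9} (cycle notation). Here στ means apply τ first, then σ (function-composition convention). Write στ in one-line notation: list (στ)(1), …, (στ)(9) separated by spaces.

(στ)(x) = σ(τ(x)). Computing each image: σ(τ(1)) = σ(5) = 3, σ(τ(2)) = σ(7) = 5, σ(τ(3)) = σ(6) = 9, σ(τ(4)) = σ(1) = 7, σ(τ(5)) = σ(4) = 8, σ(τ(6)) = σ(2) = 4, σ(τ(7)) = σ(8) = 6, σ(τ(8)) = σ(9) = 2, σ(τ(9)) = σ(3) = 1.
Hence στ = [3 5 9 7 8 4 6 2 1].

3 5 9 7 8 4 6 2 1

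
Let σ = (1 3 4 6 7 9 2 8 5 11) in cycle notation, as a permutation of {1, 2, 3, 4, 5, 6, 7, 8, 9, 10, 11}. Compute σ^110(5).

5 lies in the 10-cycle (1 3 4 6 7 9 2 8 5 11).
Powers repeat with period 10 on this cycle, and 110 mod 10 = 0, so σ^110(5) = σ^0(5).
So σ^110(5) = 5.

5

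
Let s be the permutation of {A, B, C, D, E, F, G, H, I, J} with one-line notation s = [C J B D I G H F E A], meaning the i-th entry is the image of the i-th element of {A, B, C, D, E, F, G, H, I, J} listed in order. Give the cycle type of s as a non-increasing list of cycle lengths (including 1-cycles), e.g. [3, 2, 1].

[4, 3, 2, 1]

The disjoint cycles are (A C B J)(D)(E I)(F G H), with lengths 4, 3, 2, 1 in non-increasing order.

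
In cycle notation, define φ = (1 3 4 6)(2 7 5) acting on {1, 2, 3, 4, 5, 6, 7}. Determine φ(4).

6

In the cycle (1 3 4 6), 4 is followed by 6, so φ(4) = 6.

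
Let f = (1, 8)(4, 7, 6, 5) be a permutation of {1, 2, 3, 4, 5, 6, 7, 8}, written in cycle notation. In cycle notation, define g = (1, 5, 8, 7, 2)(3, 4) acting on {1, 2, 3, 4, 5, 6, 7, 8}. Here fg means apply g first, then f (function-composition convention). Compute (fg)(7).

2

First apply g: g(7) = 2, then f(2) = 2. Thus (fg)(7) = 2.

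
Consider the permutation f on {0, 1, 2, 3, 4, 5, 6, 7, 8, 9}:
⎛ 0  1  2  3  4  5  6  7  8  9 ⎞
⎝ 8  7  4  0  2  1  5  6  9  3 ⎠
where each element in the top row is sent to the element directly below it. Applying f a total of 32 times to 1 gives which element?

1

Tracing 1 → 7 → … returns to 1 after 4 steps, so 1 lies in a 4-cycle (1, 7, 6, 5).
Powers repeat with period 4 on this cycle, and 32 mod 4 = 0, so f^32(1) = f^0(1).
So f^32(1) = 1.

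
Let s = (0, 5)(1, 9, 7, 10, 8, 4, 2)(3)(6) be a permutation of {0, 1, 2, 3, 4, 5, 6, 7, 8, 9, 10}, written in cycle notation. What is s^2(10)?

10 lies in the 7-cycle (1, 9, 7, 10, 8, 4, 2).
Stepping 2 places around the cycle: 10 → 8 → 4.

4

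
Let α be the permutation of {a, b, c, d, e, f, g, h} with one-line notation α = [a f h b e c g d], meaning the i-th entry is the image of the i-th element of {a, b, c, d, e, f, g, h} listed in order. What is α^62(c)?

d

Tracing c → h → … returns to c after 5 steps, so c lies in a 5-cycle (b, f, c, h, d).
Powers repeat with period 5 on this cycle, and 62 mod 5 = 2, so α^62(c) = α^2(c).
Advancing 2 steps from c: c → h → d.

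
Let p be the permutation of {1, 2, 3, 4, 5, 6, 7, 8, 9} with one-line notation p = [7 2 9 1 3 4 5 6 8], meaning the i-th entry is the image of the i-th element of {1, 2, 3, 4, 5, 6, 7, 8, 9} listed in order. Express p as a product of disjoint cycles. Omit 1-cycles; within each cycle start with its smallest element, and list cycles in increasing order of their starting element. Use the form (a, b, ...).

Start at 1 and follow images: 1 → 7 → 5 → 3 → 9 → 8 → 6 → 4 → 1, giving the cycle (1, 7, 5, 3, 9, 8, 6, 4).
Repeating from the next unused element and collecting all non-trivial cycles gives (1, 7, 5, 3, 9, 8, 6, 4).

(1, 7, 5, 3, 9, 8, 6, 4)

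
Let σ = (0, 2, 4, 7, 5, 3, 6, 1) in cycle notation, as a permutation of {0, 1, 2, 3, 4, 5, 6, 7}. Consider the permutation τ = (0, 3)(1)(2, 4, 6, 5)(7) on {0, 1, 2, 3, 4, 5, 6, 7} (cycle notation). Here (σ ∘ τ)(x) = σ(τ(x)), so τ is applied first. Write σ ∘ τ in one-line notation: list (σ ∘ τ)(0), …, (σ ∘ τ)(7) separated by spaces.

6 0 7 2 1 4 3 5

(σ ∘ τ)(x) = σ(τ(x)). Computing each image: σ(τ(0)) = σ(3) = 6, σ(τ(1)) = σ(1) = 0, σ(τ(2)) = σ(4) = 7, σ(τ(3)) = σ(0) = 2, σ(τ(4)) = σ(6) = 1, σ(τ(5)) = σ(2) = 4, σ(τ(6)) = σ(5) = 3, σ(τ(7)) = σ(7) = 5.
Hence σ ∘ τ = [6 0 7 2 1 4 3 5].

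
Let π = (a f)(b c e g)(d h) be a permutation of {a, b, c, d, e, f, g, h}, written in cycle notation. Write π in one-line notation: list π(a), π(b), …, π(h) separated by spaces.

f c e h g a b d

Image by image: a→f, b→c, c→e, d→h, e→g, f→a, g→b, h→d.
Listing these in domain order gives f c e h g a b d.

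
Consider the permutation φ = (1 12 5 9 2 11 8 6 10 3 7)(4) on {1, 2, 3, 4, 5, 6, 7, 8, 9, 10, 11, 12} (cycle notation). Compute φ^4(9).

9 lies in the 11-cycle (1 12 5 9 2 11 8 6 10 3 7).
Advancing 4 steps from 9: 9 → 2 → 11 → 8 → 6.

6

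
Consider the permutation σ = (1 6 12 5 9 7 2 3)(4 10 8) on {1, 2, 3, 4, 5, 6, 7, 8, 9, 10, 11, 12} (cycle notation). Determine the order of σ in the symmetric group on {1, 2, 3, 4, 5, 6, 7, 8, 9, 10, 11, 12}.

24

The cycle type of σ is (8, 3, 1).
The order is lcm(8, 3) = 24.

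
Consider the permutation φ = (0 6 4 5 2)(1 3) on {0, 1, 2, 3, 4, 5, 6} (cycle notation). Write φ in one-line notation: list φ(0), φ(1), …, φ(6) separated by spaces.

Image by image: 0→6, 1→3, 2→0, 3→1, 4→5, 5→2, 6→4.
Listing these in domain order gives 6 3 0 1 5 2 4.

6 3 0 1 5 2 4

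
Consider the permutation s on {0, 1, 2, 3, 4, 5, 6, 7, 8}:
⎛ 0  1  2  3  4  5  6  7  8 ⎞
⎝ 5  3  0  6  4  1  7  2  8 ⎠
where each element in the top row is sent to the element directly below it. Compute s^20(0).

2

Tracing 0 → 5 → … returns to 0 after 7 steps, so 0 lies in a 7-cycle (0, 5, 1, 3, 6, 7, 2).
Since the cycle has length 7, s^20 acts on it the same as s^6 (20 mod 7 = 6).
Stepping 6 places around the cycle: 0 → 5 → 1 → 3 → 6 → 7 → 2.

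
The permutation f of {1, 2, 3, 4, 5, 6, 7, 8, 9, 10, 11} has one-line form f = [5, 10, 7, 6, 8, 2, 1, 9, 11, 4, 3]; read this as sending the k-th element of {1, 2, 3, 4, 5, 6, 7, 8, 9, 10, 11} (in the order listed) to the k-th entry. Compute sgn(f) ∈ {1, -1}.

-1

In disjoint-cycle form the cycle lengths are 7, 4.
A cycle of length ℓ contributes ℓ−1 transpositions, so f is a product of 6 + 3 = 9 transpositions — odd.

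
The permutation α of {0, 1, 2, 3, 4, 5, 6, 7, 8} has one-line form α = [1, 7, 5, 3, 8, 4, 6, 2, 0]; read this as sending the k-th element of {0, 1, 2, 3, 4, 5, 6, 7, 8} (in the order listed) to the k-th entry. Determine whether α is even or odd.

even

In disjoint-cycle form the cycle lengths are 7, 1, 1.
A cycle is odd iff its length is even; α has 0 even-length cycles, so sgn(α) = (−1)^0 and α is even.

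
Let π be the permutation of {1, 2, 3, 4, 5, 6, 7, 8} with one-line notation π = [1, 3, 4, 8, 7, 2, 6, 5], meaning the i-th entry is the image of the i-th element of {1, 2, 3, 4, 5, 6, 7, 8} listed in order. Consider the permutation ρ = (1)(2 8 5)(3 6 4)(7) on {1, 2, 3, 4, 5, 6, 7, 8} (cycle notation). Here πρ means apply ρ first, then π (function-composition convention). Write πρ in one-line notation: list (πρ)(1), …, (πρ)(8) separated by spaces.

For each element, apply ρ then π: 1 → 1 → 1; 2 → 8 → 5; 3 → 6 → 2; 4 → 3 → 4; 5 → 2 → 3; 6 → 4 → 8; 7 → 7 → 6; 8 → 5 → 7.
Collecting the images, πρ = [1 5 2 4 3 8 6 7].

1 5 2 4 3 8 6 7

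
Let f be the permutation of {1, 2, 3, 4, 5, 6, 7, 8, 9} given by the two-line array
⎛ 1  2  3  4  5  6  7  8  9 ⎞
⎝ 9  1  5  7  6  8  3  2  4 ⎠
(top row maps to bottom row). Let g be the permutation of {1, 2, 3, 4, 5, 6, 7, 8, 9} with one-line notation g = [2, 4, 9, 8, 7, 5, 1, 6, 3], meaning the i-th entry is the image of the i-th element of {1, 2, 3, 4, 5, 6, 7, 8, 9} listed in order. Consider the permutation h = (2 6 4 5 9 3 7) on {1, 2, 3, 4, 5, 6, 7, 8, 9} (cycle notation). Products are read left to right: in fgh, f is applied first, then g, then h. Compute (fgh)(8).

Chase 8: f(8) = 2; g(2) = 4; h(4) = 5. Hence (fgh)(8) = 5.

5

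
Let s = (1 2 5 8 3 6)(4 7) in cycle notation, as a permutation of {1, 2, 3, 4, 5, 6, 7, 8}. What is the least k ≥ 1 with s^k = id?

The cycle type of s is (6, 2).
The order of s is the least common multiple of its cycle lengths: lcm(6, 2) = 6.

6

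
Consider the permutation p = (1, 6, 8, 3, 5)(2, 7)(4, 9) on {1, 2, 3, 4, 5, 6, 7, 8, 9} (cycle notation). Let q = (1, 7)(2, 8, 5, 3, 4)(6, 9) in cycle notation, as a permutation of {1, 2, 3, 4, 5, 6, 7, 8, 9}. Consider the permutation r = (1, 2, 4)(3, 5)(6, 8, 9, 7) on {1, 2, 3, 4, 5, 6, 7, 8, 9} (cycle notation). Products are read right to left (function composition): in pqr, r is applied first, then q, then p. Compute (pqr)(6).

1

(pqr)(6) = p(q(r(6))). r(6) = 8, then q(8) = 5, then p(5) = 1, so the result is 1.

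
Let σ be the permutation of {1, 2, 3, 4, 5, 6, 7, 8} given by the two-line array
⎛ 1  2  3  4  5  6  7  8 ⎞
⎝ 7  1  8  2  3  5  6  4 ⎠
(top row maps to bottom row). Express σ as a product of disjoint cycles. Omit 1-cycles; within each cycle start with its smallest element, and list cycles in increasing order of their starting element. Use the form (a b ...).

(1 7 6 5 3 8 4 2)

Start at 1 and follow images: 1 → 7 → 6 → 5 → 3 → 8 → 4 → 2 → 1, giving the cycle (1 7 6 5 3 8 4 2).
Repeating from the next unused element and collecting all non-trivial cycles gives (1 7 6 5 3 8 4 2).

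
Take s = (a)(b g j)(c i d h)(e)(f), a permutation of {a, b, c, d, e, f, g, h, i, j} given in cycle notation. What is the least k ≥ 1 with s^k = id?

The cycle type of s is (4, 3, 1, 1, 1).
The order of s is the least common multiple of its cycle lengths: lcm(4, 3) = 12.

12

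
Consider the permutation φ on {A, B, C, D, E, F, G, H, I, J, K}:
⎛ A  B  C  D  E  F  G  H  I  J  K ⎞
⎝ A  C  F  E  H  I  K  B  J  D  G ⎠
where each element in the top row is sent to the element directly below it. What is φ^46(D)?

Tracing D → E → … returns to D after 8 steps, so D lies in an 8-cycle (B, C, F, I, J, D, E, H).
On an 8-cycle, φ^8 is the identity, so φ^46 = φ^6 there (46 ≡ 6 mod 8).
Advancing 6 steps from D: D → E → H → B → C → F → I.

I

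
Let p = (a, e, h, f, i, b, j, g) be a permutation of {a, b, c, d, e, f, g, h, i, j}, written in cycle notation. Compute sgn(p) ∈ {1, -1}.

The cycle lengths are 8, 1, 1.
A cycle is odd iff its length is even; p has 1 even-length cycle, so sgn(p) = (−1)^1 and p is odd.

-1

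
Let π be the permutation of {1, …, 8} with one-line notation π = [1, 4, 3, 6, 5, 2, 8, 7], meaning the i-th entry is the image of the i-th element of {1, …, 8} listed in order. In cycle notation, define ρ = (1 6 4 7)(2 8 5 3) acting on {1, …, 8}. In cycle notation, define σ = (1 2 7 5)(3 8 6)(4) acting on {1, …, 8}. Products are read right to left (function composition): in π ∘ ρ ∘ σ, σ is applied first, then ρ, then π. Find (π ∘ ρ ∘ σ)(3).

5

Chase 3: σ(3) = 8; ρ(8) = 5; π(5) = 5. Hence (π ∘ ρ ∘ σ)(3) = 5.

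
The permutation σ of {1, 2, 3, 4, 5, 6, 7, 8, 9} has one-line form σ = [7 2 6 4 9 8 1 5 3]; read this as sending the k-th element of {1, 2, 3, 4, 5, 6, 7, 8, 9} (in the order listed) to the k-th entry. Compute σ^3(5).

6

Tracing 5 → 9 → … returns to 5 after 5 steps, so 5 lies in a 5-cycle (3, 6, 8, 5, 9).
Advancing 3 steps from 5: 5 → 9 → 3 → 6.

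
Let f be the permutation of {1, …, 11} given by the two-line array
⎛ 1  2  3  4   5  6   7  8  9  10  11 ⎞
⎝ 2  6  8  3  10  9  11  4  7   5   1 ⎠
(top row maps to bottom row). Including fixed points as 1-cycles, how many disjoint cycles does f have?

3

The cycle decomposition is (1 2 6 9 7 11)(3 8 4)(5 10), which has 3 cycles (counting 1-cycles).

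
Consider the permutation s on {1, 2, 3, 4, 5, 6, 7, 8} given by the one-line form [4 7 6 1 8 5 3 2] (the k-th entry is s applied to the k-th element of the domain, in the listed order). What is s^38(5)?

Tracing 5 → 8 → … returns to 5 after 6 steps, so 5 lies in a 6-cycle (2, 7, 3, 6, 5, 8).
Since the cycle has length 6, s^38 acts on it the same as s^2 (38 mod 6 = 2).
Advancing 2 steps from 5: 5 → 8 → 2.

2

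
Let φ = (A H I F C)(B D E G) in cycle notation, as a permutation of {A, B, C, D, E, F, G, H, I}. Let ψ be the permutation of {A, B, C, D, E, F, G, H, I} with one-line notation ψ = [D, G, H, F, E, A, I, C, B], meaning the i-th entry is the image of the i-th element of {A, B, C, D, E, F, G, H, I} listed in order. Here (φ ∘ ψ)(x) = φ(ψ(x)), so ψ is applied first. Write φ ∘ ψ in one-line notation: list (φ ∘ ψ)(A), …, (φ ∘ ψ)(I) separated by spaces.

E B I C G H F A D

For each element, apply ψ then φ: A → D → E; B → G → B; C → H → I; D → F → C; E → E → G; F → A → H; G → I → F; H → C → A; I → B → D.
So φ ∘ ψ in one-line form is E B I C G H F A D.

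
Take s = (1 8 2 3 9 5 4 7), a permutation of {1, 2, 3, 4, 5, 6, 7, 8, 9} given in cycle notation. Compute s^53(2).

7

2 lies in the 8-cycle (1 8 2 3 9 5 4 7).
On an 8-cycle, s^8 is the identity, so s^53 = s^5 there (53 ≡ 5 mod 8).
Stepping 5 places around the cycle: 2 → 3 → 9 → 5 → 4 → 7.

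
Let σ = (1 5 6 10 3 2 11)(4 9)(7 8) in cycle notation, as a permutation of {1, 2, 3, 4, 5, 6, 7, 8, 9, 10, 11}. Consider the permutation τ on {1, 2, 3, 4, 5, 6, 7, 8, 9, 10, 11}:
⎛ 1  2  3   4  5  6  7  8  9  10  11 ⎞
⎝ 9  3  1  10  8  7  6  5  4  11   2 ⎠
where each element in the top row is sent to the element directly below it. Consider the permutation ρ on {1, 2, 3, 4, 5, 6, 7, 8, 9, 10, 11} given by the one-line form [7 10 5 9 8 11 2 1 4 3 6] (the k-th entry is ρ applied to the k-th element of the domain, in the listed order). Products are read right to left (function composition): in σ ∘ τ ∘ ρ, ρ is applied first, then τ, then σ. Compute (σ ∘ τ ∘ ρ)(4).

Chase 4: ρ(4) = 9; τ(9) = 4; σ(4) = 9. Hence (σ ∘ τ ∘ ρ)(4) = 9.

9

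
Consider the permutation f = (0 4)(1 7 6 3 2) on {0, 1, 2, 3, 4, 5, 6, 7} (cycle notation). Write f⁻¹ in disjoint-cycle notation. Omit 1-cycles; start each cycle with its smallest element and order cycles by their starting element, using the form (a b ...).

(0 4)(1 2 3 6 7)

If f sends a → b within a cycle, f⁻¹ sends b → a; equivalently, reverse each cycle.
After reversing and putting each cycle's least element first, f⁻¹ = (0 4)(1 2 3 6 7).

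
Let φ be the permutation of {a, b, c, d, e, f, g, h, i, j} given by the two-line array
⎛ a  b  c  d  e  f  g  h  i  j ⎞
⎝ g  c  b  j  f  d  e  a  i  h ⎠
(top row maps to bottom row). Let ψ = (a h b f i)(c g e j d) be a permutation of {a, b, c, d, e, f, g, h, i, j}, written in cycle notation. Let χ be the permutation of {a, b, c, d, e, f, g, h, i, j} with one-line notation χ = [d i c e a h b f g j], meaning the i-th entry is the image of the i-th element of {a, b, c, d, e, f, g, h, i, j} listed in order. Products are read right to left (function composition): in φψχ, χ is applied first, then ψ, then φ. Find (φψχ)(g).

d

Chase g: χ(g) = b; ψ(b) = f; φ(f) = d. Hence (φψχ)(g) = d.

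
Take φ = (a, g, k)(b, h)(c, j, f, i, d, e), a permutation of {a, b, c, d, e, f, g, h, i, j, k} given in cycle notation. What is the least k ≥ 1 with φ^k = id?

The disjoint cycles have lengths 6, 3, 2.
The order of φ is the least common multiple of its cycle lengths: lcm(6, 3, 2) = 6.

6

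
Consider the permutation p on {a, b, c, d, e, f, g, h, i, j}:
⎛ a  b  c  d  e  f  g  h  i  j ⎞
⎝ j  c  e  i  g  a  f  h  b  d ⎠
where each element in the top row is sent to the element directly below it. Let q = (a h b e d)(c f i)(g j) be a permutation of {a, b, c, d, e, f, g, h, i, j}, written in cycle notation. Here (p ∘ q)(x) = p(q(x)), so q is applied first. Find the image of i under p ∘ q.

e

(p ∘ q)(i) = p(q(i)). q(i) = c, then p(c) = e. So (p ∘ q)(i) = e.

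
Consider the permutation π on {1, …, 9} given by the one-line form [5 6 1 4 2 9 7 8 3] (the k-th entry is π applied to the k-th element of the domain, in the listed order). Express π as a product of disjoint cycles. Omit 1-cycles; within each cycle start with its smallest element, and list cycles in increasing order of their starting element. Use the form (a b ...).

Iterating π from 1 gives 1 → 5 → 2 → 6 → 9 → 3 → 1; that is the 6-cycle (1 5 2 6 9 3).
Repeating from the next unused element and collecting all non-trivial cycles gives (1 5 2 6 9 3).

(1 5 2 6 9 3)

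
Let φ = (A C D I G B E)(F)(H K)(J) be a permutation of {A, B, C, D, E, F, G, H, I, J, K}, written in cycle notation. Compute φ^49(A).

A lies in the 7-cycle (A C D I G B E).
Powers repeat with period 7 on this cycle, and 49 mod 7 = 0, so φ^49(A) = φ^0(A).
So φ^49(A) = A.

A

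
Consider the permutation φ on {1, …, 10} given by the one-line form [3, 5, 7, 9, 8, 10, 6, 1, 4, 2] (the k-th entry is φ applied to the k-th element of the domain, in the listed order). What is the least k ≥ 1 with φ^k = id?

8

Decomposing into disjoint cycles gives cycle lengths 8, 2.
Since disjoint cycles commute, ord(φ) = lcm(8, 2) = 8.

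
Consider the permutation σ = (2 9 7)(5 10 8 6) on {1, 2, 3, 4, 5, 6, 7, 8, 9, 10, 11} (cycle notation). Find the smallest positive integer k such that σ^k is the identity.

12

The disjoint cycles have lengths 4, 3, 1, 1, 1, 1.
The order of σ is the least common multiple of its cycle lengths: lcm(4, 3) = 12.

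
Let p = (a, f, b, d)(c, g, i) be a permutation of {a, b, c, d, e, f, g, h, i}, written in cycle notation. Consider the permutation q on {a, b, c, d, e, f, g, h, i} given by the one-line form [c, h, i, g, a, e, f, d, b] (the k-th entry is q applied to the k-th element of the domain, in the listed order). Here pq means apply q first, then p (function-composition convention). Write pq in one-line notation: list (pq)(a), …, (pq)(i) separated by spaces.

g h c i f e b a d

(pq)(x) = p(q(x)). Computing each image: p(q(a)) = p(c) = g, p(q(b)) = p(h) = h, p(q(c)) = p(i) = c, p(q(d)) = p(g) = i, p(q(e)) = p(a) = f, p(q(f)) = p(e) = e, p(q(g)) = p(f) = b, p(q(h)) = p(d) = a, p(q(i)) = p(b) = d.
Hence pq = [g h c i f e b a d].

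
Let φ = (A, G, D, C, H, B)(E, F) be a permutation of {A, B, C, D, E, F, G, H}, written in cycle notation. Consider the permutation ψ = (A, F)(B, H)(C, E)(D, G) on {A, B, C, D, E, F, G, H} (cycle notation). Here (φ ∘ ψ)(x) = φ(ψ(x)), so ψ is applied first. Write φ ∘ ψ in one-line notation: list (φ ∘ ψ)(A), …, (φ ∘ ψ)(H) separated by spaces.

For each element, apply ψ then φ: A → F → E; B → H → B; C → E → F; D → G → D; E → C → H; F → A → G; G → D → C; H → B → A.
Collecting the images, φ ∘ ψ = [E B F D H G C A].

E B F D H G C A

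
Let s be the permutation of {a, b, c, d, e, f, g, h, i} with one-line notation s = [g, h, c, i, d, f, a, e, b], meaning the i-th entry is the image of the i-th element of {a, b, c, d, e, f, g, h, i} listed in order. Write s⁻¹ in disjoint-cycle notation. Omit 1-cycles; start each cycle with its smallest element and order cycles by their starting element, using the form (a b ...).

(a g)(b i d e h)

The cycle decomposition of s is (a g)(b h e d i).
The inverse reverses every cycle; in canonical form, s⁻¹ = (a g)(b i d e h).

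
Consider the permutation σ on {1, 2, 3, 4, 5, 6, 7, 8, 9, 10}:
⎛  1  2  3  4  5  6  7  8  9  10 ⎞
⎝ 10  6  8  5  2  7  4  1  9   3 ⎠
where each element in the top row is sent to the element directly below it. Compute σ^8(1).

Tracing 1 → 10 → … returns to 1 after 4 steps, so 1 lies in a 4-cycle (1 10 3 8).
Powers repeat with period 4 on this cycle, and 8 mod 4 = 0, so σ^8(1) = σ^0(1).
So σ^8(1) = 1.

1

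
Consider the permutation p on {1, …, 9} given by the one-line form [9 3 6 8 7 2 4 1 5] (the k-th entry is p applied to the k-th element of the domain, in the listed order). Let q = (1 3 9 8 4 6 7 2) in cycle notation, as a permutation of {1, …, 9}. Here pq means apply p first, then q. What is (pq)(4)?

(pq)(4) = q(p(4)). p(4) = 8, then q(8) = 4. So (pq)(4) = 4.

4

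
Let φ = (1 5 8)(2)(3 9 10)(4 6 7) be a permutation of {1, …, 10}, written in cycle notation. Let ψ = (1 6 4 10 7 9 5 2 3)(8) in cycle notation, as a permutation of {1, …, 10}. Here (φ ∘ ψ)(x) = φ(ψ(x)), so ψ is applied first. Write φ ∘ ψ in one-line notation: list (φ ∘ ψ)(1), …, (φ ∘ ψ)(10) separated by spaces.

Chase each element through ψ then φ: 1 → 6 → 7; 2 → 3 → 9; 3 → 1 → 5; 4 → 10 → 3; 5 → 2 → 2; 6 → 4 → 6; 7 → 9 → 10; 8 → 8 → 1; 9 → 5 → 8; 10 → 7 → 4.
So φ ∘ ψ in one-line form is 7 9 5 3 2 6 10 1 8 4.

7 9 5 3 2 6 10 1 8 4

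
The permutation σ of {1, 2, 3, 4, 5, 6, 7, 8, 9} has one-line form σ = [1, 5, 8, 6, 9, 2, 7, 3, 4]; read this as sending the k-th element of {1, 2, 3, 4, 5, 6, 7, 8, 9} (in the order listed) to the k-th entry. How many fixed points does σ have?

The fixed points (elements with σ(x) = x) are {1, 7}, so there are 2.

2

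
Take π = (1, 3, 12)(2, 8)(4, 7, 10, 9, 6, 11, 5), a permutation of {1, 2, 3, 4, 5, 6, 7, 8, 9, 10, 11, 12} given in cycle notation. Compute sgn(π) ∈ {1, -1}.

-1

The cycle lengths are 7, 3, 2.
A cycle is odd iff its length is even; π has 1 even-length cycle, so sgn(π) = (−1)^1 and π is odd.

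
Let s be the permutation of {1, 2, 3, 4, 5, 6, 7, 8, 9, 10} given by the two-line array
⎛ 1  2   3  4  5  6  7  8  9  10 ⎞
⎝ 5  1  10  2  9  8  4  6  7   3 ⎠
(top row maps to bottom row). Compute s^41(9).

Tracing 9 → 7 → … returns to 9 after 6 steps, so 9 lies in a 6-cycle (1, 5, 9, 7, 4, 2).
On a 6-cycle, s^6 is the identity, so s^41 = s^5 there (41 ≡ 5 mod 6).
Stepping 5 places around the cycle: 9 → 7 → 4 → 2 → 1 → 5.

5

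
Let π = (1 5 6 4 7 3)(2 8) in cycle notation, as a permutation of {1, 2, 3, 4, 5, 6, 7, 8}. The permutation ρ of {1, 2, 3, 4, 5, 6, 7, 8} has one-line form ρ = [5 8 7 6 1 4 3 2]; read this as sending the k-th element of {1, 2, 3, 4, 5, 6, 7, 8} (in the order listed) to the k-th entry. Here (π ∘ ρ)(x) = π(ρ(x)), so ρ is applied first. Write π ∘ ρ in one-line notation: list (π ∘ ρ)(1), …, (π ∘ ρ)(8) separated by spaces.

For each element, apply ρ then π: 1 → 5 → 6; 2 → 8 → 2; 3 → 7 → 3; 4 → 6 → 4; 5 → 1 → 5; 6 → 4 → 7; 7 → 3 → 1; 8 → 2 → 8.
Collecting the images, π ∘ ρ = [6 2 3 4 5 7 1 8].

6 2 3 4 5 7 1 8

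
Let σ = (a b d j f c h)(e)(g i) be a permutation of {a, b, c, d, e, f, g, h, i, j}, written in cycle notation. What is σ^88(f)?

b

f lies in the 7-cycle (a b d j f c h).
On a 7-cycle, σ^7 is the identity, so σ^88 = σ^4 there (88 ≡ 4 mod 7).
Advancing 4 steps from f: f → c → h → a → b.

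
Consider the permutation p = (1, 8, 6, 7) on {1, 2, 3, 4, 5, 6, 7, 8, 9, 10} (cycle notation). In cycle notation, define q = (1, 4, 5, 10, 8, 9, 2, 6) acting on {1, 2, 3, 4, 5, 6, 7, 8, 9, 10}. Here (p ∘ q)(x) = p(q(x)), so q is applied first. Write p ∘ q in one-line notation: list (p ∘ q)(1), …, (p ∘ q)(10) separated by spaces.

(p ∘ q)(x) = p(q(x)). Computing each image: p(q(1)) = p(4) = 4, p(q(2)) = p(6) = 7, p(q(3)) = p(3) = 3, p(q(4)) = p(5) = 5, p(q(5)) = p(10) = 10, p(q(6)) = p(1) = 8, p(q(7)) = p(7) = 1, p(q(8)) = p(9) = 9, p(q(9)) = p(2) = 2, p(q(10)) = p(8) = 6.
Hence p ∘ q = [4 7 3 5 10 8 1 9 2 6].

4 7 3 5 10 8 1 9 2 6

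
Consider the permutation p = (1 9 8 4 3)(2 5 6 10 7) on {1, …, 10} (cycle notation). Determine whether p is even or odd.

The cycle lengths are 5, 5.
A cycle is odd iff its length is even; p has 0 even-length cycles, so sgn(p) = (−1)^0 and p is even.

even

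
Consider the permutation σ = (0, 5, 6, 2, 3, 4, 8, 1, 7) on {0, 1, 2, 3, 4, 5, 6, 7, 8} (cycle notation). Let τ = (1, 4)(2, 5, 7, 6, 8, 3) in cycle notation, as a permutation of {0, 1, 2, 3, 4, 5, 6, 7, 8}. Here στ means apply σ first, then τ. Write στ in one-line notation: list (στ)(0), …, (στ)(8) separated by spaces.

7 6 2 1 3 8 5 0 4

Chase each element through σ then τ: 0 → 5 → 7; 1 → 7 → 6; 2 → 3 → 2; 3 → 4 → 1; 4 → 8 → 3; 5 → 6 → 8; 6 → 2 → 5; 7 → 0 → 0; 8 → 1 → 4.
Collecting the images, στ = [7 6 2 1 3 8 5 0 4].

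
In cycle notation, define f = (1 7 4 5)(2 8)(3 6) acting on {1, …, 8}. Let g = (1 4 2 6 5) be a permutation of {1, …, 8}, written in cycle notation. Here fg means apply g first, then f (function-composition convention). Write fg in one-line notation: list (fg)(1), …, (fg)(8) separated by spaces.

(fg)(x) = f(g(x)). Computing each image: f(g(1)) = f(4) = 5, f(g(2)) = f(6) = 3, f(g(3)) = f(3) = 6, f(g(4)) = f(2) = 8, f(g(5)) = f(1) = 7, f(g(6)) = f(5) = 1, f(g(7)) = f(7) = 4, f(g(8)) = f(8) = 2.
Hence fg = [5 3 6 8 7 1 4 2].

5 3 6 8 7 1 4 2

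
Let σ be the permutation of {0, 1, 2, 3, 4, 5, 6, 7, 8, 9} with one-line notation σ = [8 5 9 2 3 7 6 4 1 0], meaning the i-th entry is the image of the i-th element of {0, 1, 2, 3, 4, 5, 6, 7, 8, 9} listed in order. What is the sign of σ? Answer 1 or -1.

1

In disjoint-cycle form the cycle lengths are 9, 1.
A cycle of length ℓ contributes ℓ−1 transpositions, so σ is a product of 8 transpositions — even.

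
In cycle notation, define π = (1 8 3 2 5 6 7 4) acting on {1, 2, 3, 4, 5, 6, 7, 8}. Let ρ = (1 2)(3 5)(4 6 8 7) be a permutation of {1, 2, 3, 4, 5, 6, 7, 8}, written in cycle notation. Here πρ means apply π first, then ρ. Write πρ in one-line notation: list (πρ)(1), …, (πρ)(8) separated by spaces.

Chase each element through π then ρ: 1 → 8 → 7; 2 → 5 → 3; 3 → 2 → 1; 4 → 1 → 2; 5 → 6 → 8; 6 → 7 → 4; 7 → 4 → 6; 8 → 3 → 5.
Collecting the images, πρ = [7 3 1 2 8 4 6 5].

7 3 1 2 8 4 6 5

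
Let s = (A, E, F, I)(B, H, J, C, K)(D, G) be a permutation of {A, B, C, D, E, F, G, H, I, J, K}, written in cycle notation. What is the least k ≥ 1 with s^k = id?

20

The cycle type of s is (5, 4, 2).
Since disjoint cycles commute, ord(s) = lcm(5, 4, 2) = 20.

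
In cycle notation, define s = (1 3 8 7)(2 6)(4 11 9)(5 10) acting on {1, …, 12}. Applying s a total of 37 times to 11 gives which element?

11 lies in the 3-cycle (4 11 9).
Since the cycle has length 3, s^37 acts on it the same as s^1 (37 mod 3 = 1).
Advancing 1 step from 11: 11 → 9.

9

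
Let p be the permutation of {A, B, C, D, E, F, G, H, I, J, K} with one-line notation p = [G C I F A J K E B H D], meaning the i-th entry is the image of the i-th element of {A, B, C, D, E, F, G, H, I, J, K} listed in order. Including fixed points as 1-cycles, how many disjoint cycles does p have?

2

The cycle decomposition is (A, G, K, D, F, J, H, E)(B, C, I), which has 2 cycles (counting 1-cycles).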